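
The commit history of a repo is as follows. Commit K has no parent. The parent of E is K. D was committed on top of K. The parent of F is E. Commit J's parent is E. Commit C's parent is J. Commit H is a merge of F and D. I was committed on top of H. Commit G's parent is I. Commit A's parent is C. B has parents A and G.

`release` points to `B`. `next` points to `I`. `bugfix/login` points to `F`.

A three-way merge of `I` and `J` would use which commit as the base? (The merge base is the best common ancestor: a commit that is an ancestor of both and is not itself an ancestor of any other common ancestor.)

E

Ancestors of I: {D, E, F, H, I, K}.
Ancestors of J: {E, J, K}.
Common ancestors: {E, K}.
Among these, E is not an ancestor of any other common ancestor — it is the merge base.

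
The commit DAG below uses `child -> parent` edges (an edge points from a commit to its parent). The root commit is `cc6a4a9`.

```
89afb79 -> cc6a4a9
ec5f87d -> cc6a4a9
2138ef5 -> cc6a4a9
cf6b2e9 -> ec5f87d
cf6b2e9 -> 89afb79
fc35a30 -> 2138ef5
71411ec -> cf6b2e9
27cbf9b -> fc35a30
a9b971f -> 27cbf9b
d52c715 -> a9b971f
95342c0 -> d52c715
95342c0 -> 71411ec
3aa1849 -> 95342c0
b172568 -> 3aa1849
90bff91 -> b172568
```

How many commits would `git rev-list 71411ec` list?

5

Walking parent pointers from 71411ec: reachable set = {71411ec, 89afb79, cc6a4a9, cf6b2e9, ec5f87d}.
That is 5 commits.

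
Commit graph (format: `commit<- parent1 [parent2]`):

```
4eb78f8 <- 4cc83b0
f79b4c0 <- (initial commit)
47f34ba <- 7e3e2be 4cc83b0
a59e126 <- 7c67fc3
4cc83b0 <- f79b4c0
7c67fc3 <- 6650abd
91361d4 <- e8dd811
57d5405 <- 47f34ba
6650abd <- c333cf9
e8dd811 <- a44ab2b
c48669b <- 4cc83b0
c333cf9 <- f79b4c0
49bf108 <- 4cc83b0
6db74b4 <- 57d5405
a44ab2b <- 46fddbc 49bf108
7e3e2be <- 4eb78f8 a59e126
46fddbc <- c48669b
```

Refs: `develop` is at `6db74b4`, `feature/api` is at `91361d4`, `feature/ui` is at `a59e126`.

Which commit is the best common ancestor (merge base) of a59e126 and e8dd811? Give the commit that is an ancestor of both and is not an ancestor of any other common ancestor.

Ancestors of a59e126: {6650abd, 7c67fc3, a59e126, c333cf9, f79b4c0}.
Ancestors of e8dd811: {46fddbc, 49bf108, 4cc83b0, a44ab2b, c48669b, e8dd811, f79b4c0}.
Common ancestors: {f79b4c0}.
The only common ancestor is f79b4c0, so it is the merge base.

f79b4c0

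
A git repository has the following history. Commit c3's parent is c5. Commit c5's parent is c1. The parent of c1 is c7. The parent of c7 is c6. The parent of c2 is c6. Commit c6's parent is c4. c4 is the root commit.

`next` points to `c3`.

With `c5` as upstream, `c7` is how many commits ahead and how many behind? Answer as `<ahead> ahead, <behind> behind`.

0 ahead, 2 behind

Reachable from c7: {c4, c6, c7}.
Reachable from c5: {c1, c4, c5, c6, c7}.
Only in c7's history (ahead): {} — 0.
Only in c5's history (behind): {c1, c5} — 2.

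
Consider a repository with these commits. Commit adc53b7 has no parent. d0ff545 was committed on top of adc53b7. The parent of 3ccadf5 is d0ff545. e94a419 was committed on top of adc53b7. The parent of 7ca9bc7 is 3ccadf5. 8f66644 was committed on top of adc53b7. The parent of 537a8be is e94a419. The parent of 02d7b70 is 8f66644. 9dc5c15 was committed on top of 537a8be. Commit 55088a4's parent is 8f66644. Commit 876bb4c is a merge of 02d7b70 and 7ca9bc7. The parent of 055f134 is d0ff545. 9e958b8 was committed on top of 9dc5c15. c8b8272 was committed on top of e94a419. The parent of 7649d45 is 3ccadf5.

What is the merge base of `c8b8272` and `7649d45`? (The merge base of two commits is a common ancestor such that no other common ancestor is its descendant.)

adc53b7

Ancestors of c8b8272: {adc53b7, c8b8272, e94a419}.
Ancestors of 7649d45: {3ccadf5, 7649d45, adc53b7, d0ff545}.
Common ancestors: {adc53b7}.
The only common ancestor is adc53b7, so it is the merge base.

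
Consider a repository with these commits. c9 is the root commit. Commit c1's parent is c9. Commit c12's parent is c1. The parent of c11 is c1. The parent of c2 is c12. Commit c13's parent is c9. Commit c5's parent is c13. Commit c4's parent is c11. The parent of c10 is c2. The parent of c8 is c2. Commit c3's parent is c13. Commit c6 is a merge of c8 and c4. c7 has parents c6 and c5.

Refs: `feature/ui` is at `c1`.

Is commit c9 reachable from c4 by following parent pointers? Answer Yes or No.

Yes

Ancestors of c4 (commits reachable by following parents): {c1, c11, c4, c9}.
c9 is in that set, so it is an ancestor of c4.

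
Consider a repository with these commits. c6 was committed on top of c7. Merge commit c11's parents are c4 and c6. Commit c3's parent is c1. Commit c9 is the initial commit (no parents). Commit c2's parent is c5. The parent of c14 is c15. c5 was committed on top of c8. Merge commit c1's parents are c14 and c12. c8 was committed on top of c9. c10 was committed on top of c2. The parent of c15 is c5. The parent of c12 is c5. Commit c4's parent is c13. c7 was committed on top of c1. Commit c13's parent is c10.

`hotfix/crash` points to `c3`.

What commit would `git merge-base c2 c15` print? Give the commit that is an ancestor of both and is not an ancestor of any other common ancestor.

Ancestors of c2: {c2, c5, c8, c9}.
Ancestors of c15: {c15, c5, c8, c9}.
Common ancestors: {c5, c8, c9}.
Among these, c5 is not an ancestor of any other common ancestor — it is the merge base.

c5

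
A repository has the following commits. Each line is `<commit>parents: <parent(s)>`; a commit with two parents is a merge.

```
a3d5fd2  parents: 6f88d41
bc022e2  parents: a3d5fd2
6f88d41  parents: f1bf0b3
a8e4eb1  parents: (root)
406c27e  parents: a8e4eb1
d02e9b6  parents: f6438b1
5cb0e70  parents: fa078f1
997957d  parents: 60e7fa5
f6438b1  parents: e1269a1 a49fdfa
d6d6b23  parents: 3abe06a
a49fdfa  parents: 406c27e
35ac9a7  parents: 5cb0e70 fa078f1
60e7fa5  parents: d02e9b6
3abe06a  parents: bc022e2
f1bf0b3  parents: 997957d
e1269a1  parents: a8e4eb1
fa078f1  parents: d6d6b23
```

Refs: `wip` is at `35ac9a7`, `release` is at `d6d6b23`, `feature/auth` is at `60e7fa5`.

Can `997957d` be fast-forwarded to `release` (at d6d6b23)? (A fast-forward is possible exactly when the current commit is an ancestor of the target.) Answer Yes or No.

A fast-forward from 997957d to d6d6b23 is possible iff 997957d is an ancestor of d6d6b23.
Ancestors of d6d6b23: {3abe06a, 406c27e, 60e7fa5, 6f88d41, 997957d, a3d5fd2, a49fdfa, a8e4eb1, bc022e2, d02e9b6, d6d6b23, e1269a1, f1bf0b3, f6438b1}.
997957d is among them, so fast-forward is possible.

Yes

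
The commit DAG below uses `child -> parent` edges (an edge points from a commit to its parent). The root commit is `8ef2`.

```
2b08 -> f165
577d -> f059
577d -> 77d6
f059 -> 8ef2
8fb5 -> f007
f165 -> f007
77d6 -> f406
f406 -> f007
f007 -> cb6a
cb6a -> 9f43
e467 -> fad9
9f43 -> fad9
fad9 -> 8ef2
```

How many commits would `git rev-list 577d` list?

9

Walking parent pointers from 577d: reachable set = {577d, 77d6, 8ef2, 9f43, cb6a, f007, f059, f406, fad9}.
That is 9 commits.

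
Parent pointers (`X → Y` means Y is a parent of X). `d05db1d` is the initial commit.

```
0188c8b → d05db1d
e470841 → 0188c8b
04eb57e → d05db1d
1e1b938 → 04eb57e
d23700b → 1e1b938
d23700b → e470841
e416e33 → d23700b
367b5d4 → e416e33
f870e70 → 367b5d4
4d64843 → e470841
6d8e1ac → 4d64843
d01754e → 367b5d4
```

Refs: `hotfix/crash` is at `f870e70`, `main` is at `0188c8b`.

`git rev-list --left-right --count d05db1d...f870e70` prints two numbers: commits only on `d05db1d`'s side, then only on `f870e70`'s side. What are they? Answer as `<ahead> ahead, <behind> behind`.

0 ahead, 8 behind

Reachable from d05db1d: {d05db1d}.
Reachable from f870e70: {0188c8b, 04eb57e, 1e1b938, 367b5d4, d05db1d, d23700b, e416e33, e470841, f870e70}.
Only in d05db1d's history (ahead): {} — 0.
Only in f870e70's history (behind): {0188c8b, 04eb57e, 1e1b938, 367b5d4, d23700b, e416e33, e470841, f870e70} — 8.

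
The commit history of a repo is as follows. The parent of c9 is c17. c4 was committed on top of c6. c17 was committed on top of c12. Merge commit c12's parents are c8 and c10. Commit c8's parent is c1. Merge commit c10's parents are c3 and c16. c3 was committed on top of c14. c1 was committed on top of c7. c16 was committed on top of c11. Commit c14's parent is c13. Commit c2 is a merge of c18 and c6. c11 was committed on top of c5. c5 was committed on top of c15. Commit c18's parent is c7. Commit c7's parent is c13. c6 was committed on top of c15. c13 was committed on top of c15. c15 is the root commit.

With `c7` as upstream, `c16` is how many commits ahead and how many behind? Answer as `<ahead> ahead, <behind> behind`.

3 ahead, 2 behind

Reachable from c16: {c11, c15, c16, c5}.
Reachable from c7: {c13, c15, c7}.
Only in c16's history (ahead): {c11, c16, c5} — 3.
Only in c7's history (behind): {c13, c7} — 2.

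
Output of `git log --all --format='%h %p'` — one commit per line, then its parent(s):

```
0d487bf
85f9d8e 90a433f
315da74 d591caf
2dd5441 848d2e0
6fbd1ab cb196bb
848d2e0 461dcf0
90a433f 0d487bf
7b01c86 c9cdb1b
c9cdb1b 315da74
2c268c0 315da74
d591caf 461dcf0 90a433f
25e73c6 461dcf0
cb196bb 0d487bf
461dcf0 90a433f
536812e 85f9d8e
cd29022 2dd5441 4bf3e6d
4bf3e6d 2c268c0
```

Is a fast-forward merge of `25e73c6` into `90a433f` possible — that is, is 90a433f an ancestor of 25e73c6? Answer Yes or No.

A fast-forward from 90a433f to 25e73c6 is possible iff 90a433f is an ancestor of 25e73c6.
Ancestors of 25e73c6: {0d487bf, 25e73c6, 461dcf0, 90a433f}.
90a433f is among them, so fast-forward is possible.

Yes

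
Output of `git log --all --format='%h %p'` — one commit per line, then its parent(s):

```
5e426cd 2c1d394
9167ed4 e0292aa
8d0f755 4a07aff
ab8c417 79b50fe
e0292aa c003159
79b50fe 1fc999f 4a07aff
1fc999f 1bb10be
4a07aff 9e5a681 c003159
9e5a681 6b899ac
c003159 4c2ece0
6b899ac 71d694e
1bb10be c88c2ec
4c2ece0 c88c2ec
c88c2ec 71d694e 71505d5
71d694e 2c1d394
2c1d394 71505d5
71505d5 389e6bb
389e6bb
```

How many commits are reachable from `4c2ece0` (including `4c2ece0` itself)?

Walking parent pointers from 4c2ece0: reachable set = {2c1d394, 389e6bb, 4c2ece0, 71505d5, 71d694e, c88c2ec}.
That is 6 commits.

6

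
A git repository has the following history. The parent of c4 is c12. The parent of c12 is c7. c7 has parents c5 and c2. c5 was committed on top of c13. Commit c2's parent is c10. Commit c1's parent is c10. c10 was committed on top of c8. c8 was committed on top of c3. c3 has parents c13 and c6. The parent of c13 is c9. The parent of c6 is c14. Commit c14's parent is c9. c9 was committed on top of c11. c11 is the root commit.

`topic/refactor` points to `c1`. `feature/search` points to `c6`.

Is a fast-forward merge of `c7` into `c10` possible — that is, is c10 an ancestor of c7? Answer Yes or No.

A fast-forward from c10 to c7 is possible iff c10 is an ancestor of c7.
Ancestors of c7: {c10, c11, c13, c14, c2, c3, c5, c6, c7, c8, c9}.
c10 is among them, so fast-forward is possible.

Yes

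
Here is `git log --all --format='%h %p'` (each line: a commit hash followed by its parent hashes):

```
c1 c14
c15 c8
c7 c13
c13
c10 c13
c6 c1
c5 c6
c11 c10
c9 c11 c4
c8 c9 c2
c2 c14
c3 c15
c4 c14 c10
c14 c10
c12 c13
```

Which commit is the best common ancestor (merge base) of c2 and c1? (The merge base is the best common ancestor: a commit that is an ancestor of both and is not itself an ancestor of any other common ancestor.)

Ancestors of c2: {c10, c13, c14, c2}.
Ancestors of c1: {c1, c10, c13, c14}.
Common ancestors: {c10, c13, c14}.
Among these, c14 is not an ancestor of any other common ancestor — it is the merge base.

c14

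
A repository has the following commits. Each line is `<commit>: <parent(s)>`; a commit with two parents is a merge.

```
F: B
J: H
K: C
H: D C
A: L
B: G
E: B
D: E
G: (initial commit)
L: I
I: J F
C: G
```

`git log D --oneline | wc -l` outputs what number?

Walking parent pointers from D: reachable set = {B, D, E, G}.
That is 4 commits.

4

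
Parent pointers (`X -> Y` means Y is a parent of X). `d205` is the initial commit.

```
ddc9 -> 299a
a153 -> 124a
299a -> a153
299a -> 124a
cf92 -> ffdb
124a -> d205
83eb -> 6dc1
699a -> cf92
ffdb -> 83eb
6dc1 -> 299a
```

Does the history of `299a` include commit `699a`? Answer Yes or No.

No

Ancestors of 299a: {124a, 299a, a153, d205}.
699a is not in that set, so it is not an ancestor of 299a.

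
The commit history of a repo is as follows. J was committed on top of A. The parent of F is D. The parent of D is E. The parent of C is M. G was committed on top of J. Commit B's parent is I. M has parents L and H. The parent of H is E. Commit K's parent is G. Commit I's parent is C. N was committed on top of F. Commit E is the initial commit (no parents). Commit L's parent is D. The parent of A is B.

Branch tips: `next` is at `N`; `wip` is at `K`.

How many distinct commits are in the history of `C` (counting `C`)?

6

Walking parent pointers from C: reachable set = {C, D, E, H, L, M}.
That is 6 commits.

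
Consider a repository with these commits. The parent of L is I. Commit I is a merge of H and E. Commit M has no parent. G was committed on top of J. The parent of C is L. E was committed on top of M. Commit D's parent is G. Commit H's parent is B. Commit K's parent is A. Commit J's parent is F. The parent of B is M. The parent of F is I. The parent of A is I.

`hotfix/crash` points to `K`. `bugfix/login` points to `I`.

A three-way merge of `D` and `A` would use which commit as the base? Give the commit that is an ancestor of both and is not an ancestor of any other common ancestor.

Ancestors of D: {B, D, E, F, G, H, I, J, M}.
Ancestors of A: {A, B, E, H, I, M}.
Common ancestors: {B, E, H, I, M}.
Among these, I is not an ancestor of any other common ancestor — it is the merge base.

I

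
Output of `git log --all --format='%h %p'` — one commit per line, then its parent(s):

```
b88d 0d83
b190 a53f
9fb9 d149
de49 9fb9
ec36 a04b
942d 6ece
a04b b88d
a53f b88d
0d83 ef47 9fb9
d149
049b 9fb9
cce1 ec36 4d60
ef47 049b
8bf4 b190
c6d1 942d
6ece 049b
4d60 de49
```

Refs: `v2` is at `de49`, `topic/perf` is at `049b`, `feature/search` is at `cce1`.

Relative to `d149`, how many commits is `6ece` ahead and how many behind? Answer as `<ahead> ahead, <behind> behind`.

Reachable from 6ece: {049b, 6ece, 9fb9, d149}.
Reachable from d149: {d149}.
Only in 6ece's history (ahead): {049b, 6ece, 9fb9} — 3.
Only in d149's history (behind): {} — 0.

3 ahead, 0 behind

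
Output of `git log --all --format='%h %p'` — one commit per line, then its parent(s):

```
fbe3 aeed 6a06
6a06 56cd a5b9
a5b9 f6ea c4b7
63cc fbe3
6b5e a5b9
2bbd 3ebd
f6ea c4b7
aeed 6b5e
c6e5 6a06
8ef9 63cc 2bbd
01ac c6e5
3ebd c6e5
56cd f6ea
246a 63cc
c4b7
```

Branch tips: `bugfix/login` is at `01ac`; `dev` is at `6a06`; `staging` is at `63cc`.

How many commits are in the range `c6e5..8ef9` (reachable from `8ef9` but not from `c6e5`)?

7

Reachable from 8ef9: {2bbd, 3ebd, 56cd, 63cc, 6a06, 6b5e, 8ef9, a5b9, aeed, c4b7, c6e5, f6ea, fbe3}.
Reachable from c6e5: {56cd, 6a06, a5b9, c4b7, c6e5, f6ea}.
In 8ef9's history but not c6e5's: {2bbd, 3ebd, 63cc, 6b5e, 8ef9, aeed, fbe3} — 7 commits.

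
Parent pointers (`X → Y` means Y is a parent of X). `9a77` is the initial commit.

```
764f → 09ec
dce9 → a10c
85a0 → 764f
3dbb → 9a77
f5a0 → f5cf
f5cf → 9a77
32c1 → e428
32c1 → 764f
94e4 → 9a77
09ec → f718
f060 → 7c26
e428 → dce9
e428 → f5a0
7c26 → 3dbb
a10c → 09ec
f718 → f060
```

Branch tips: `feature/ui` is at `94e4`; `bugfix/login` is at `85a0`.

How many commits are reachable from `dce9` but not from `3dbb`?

Reachable from dce9: {09ec, 3dbb, 7c26, 9a77, a10c, dce9, f060, f718}.
Reachable from 3dbb: {3dbb, 9a77}.
In dce9's history but not 3dbb's: {09ec, 7c26, a10c, dce9, f060, f718} — 6 commits.

6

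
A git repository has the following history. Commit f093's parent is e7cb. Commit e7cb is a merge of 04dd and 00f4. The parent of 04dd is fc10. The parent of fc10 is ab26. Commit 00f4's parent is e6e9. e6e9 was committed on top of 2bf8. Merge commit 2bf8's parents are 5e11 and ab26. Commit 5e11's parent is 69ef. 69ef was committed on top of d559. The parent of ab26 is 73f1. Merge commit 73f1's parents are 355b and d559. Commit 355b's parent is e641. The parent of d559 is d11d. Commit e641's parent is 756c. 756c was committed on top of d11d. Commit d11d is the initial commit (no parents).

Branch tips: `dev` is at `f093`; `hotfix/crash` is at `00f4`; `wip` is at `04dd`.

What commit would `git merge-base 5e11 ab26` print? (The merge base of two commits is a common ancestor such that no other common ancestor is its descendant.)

Ancestors of 5e11: {5e11, 69ef, d11d, d559}.
Ancestors of ab26: {355b, 73f1, 756c, ab26, d11d, d559, e641}.
Common ancestors: {d11d, d559}.
Among these, d559 is not an ancestor of any other common ancestor — it is the merge base.

d559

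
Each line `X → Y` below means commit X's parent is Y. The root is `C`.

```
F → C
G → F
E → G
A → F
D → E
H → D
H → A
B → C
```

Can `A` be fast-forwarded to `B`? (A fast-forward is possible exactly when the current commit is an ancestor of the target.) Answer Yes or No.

A fast-forward from A to B is possible iff A is an ancestor of B.
Ancestors of B: {B, C}.
A is not among them, so fast-forward is not possible.

No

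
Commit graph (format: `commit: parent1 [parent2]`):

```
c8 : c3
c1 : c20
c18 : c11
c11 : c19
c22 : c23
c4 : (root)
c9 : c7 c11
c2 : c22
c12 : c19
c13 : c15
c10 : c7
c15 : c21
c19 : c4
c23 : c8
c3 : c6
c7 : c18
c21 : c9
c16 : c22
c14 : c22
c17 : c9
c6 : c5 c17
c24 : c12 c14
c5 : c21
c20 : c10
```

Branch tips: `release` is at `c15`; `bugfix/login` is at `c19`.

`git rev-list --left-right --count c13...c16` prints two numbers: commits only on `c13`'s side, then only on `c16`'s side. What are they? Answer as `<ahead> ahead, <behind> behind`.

2 ahead, 8 behind

Reachable from c13: {c11, c13, c15, c18, c19, c21, c4, c7, c9}.
Reachable from c16: {c11, c16, c17, c18, c19, c21, c22, c23, c3, c4, c5, c6, c7, c8, c9}.
Only in c13's history (ahead): {c13, c15} — 2.
Only in c16's history (behind): {c16, c17, c22, c23, c3, c5, c6, c8} — 8.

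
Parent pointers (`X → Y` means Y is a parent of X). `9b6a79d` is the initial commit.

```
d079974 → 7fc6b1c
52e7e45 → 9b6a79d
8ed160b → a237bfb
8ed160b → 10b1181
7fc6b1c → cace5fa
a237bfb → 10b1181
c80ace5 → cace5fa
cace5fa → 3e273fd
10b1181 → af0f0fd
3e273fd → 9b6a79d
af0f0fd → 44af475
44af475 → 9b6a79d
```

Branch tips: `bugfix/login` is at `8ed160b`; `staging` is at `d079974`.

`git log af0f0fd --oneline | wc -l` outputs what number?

Walking parent pointers from af0f0fd: reachable set = {44af475, 9b6a79d, af0f0fd}.
That is 3 commits.

3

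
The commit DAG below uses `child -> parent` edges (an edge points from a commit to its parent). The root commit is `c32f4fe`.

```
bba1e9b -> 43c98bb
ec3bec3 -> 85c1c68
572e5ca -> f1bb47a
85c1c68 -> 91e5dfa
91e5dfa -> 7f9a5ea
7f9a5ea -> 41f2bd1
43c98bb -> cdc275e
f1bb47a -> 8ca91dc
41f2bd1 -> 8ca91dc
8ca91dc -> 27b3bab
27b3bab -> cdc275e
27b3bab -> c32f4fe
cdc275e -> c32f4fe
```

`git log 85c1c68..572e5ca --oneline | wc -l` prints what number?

2

Reachable from 572e5ca: {27b3bab, 572e5ca, 8ca91dc, c32f4fe, cdc275e, f1bb47a}.
Reachable from 85c1c68: {27b3bab, 41f2bd1, 7f9a5ea, 85c1c68, 8ca91dc, 91e5dfa, c32f4fe, cdc275e}.
In 572e5ca's history but not 85c1c68's: {572e5ca, f1bb47a} — 2 commits.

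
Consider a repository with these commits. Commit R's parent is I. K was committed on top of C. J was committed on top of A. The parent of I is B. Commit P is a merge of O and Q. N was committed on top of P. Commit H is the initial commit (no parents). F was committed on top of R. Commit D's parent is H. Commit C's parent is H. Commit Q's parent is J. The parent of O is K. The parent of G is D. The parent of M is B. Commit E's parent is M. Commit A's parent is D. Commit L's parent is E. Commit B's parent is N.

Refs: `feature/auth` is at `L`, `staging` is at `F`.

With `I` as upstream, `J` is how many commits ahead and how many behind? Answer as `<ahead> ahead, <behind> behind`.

Reachable from J: {A, D, H, J}.
Reachable from I: {A, B, C, D, H, I, J, K, N, O, P, Q}.
Only in J's history (ahead): {} — 0.
Only in I's history (behind): {B, C, I, K, N, O, P, Q} — 8.

0 ahead, 8 behind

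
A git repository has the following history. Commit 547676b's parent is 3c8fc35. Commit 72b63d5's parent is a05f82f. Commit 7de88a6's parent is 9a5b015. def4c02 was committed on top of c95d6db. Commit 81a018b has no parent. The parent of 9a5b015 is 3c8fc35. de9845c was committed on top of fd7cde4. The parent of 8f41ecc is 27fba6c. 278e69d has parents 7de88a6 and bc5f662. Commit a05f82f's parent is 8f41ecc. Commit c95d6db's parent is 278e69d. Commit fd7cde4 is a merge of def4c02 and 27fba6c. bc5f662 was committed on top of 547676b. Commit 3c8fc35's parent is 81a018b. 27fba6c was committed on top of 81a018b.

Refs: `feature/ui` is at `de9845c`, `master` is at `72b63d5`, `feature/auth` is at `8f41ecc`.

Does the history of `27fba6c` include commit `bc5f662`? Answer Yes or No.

Ancestors of 27fba6c: {27fba6c, 81a018b}.
bc5f662 is not in that set, so it is not an ancestor of 27fba6c.

No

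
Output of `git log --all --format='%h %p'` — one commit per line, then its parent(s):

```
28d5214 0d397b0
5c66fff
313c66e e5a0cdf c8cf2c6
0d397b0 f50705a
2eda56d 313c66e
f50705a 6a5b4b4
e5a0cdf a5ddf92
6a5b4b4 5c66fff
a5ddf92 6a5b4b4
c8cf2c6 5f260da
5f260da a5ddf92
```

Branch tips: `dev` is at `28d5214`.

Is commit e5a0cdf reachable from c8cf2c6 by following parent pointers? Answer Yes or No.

No

Ancestors of c8cf2c6: {5c66fff, 5f260da, 6a5b4b4, a5ddf92, c8cf2c6}.
e5a0cdf is not in that set, so it is not an ancestor of c8cf2c6.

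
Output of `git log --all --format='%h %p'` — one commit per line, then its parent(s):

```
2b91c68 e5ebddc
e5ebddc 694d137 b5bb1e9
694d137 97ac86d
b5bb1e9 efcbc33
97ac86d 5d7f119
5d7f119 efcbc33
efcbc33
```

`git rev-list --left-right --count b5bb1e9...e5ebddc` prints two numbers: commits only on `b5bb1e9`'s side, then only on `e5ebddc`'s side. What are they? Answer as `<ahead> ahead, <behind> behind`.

Reachable from b5bb1e9: {b5bb1e9, efcbc33}.
Reachable from e5ebddc: {5d7f119, 694d137, 97ac86d, b5bb1e9, e5ebddc, efcbc33}.
Only in b5bb1e9's history (ahead): {} — 0.
Only in e5ebddc's history (behind): {5d7f119, 694d137, 97ac86d, e5ebddc} — 4.

0 ahead, 4 behind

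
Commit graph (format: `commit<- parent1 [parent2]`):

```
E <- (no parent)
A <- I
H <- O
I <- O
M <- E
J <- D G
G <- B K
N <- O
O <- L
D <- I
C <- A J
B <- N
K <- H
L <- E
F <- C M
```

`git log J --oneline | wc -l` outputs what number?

Walking parent pointers from J: reachable set = {B, D, E, G, H, I, J, K, L, N, O}.
That is 11 commits.

11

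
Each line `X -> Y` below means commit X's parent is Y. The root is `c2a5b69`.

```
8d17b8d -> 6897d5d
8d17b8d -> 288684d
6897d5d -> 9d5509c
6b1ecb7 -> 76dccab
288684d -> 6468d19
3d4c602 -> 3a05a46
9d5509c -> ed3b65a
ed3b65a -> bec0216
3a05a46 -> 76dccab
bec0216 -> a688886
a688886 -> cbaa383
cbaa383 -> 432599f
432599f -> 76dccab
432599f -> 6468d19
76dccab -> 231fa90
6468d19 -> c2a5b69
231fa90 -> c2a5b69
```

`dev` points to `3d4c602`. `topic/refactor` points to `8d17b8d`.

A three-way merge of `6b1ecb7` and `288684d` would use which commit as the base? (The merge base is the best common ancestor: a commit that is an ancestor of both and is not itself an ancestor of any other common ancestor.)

c2a5b69

Ancestors of 6b1ecb7: {231fa90, 6b1ecb7, 76dccab, c2a5b69}.
Ancestors of 288684d: {288684d, 6468d19, c2a5b69}.
Common ancestors: {c2a5b69}.
The only common ancestor is c2a5b69, so it is the merge base.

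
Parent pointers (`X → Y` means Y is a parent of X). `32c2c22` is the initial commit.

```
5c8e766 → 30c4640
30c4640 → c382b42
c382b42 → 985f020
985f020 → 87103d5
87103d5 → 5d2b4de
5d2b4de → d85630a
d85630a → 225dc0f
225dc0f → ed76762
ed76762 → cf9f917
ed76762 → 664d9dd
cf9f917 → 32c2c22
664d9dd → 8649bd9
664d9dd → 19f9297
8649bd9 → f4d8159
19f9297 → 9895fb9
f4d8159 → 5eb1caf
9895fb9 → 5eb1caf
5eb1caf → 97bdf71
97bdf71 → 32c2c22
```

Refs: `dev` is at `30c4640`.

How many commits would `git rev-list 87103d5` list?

14

Walking parent pointers from 87103d5: reachable set = {19f9297, 225dc0f, 32c2c22, 5d2b4de, 5eb1caf, 664d9dd, 8649bd9, 87103d5, 97bdf71, 9895fb9, cf9f917, d85630a, ed76762, f4d8159}.
That is 14 commits.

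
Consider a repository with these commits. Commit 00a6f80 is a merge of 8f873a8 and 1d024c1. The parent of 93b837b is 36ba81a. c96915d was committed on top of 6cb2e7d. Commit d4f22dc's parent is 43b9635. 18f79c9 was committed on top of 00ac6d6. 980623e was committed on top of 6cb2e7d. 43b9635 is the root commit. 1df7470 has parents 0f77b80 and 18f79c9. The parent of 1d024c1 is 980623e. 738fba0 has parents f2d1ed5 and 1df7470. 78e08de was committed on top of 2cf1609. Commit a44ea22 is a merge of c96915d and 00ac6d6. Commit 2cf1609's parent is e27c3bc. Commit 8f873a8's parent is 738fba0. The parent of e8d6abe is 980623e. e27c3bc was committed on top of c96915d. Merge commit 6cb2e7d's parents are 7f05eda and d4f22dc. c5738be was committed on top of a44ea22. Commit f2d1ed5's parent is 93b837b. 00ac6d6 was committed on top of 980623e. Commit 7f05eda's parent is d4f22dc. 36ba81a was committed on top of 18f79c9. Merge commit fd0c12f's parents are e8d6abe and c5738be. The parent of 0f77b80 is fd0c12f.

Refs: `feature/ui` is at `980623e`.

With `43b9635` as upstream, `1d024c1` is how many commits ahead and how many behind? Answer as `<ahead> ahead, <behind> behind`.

5 ahead, 0 behind

Reachable from 1d024c1: {1d024c1, 43b9635, 6cb2e7d, 7f05eda, 980623e, d4f22dc}.
Reachable from 43b9635: {43b9635}.
Only in 1d024c1's history (ahead): {1d024c1, 6cb2e7d, 7f05eda, 980623e, d4f22dc} — 5.
Only in 43b9635's history (behind): {} — 0.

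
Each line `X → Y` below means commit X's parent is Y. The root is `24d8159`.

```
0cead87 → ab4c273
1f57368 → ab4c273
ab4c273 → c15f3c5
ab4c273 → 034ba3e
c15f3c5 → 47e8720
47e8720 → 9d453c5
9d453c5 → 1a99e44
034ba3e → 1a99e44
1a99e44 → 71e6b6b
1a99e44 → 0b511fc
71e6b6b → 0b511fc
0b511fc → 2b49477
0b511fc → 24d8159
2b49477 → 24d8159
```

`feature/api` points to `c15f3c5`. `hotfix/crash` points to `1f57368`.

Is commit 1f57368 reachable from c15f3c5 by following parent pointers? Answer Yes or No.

Ancestors of c15f3c5: {0b511fc, 1a99e44, 24d8159, 2b49477, 47e8720, 71e6b6b, 9d453c5, c15f3c5}.
1f57368 is not in that set, so it is not an ancestor of c15f3c5.

No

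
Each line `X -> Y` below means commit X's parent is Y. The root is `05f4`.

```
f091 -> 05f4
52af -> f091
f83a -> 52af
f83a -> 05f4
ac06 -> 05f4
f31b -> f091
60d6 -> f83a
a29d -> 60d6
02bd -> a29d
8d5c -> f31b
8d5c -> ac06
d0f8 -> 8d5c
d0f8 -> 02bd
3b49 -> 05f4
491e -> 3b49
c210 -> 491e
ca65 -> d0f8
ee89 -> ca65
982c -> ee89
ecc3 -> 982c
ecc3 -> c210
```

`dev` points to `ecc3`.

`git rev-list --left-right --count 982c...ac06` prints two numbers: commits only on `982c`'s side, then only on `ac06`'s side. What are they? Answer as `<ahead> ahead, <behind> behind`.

Reachable from 982c: {02bd, 05f4, 52af, 60d6, 8d5c, 982c, a29d, ac06, ca65, d0f8, ee89, f091, f31b, f83a}.
Reachable from ac06: {05f4, ac06}.
Only in 982c's history (ahead): {02bd, 52af, 60d6, 8d5c, 982c, a29d, ca65, d0f8, ee89, f091, f31b, f83a} — 12.
Only in ac06's history (behind): {} — 0.

12 ahead, 0 behind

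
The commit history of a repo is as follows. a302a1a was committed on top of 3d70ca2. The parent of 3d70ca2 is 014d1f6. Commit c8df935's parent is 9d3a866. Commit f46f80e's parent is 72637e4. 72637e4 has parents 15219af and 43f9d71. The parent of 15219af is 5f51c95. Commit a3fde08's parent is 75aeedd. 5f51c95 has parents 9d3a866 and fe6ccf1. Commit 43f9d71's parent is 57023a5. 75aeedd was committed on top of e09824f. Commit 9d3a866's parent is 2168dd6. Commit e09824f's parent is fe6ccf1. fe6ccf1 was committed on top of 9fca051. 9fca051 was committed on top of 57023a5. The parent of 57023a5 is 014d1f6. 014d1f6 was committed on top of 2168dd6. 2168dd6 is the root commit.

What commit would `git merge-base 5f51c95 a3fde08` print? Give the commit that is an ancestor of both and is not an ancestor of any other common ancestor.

fe6ccf1

Ancestors of 5f51c95: {014d1f6, 2168dd6, 57023a5, 5f51c95, 9d3a866, 9fca051, fe6ccf1}.
Ancestors of a3fde08: {014d1f6, 2168dd6, 57023a5, 75aeedd, 9fca051, a3fde08, e09824f, fe6ccf1}.
Common ancestors: {014d1f6, 2168dd6, 57023a5, 9fca051, fe6ccf1}.
Among these, fe6ccf1 is not an ancestor of any other common ancestor — it is the merge base.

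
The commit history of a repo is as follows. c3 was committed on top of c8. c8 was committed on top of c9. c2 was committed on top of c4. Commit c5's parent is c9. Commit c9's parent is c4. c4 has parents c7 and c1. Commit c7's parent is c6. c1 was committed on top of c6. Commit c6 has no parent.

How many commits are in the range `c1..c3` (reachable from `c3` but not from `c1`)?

5

Reachable from c3: {c1, c3, c4, c6, c7, c8, c9}.
Reachable from c1: {c1, c6}.
In c3's history but not c1's: {c3, c4, c7, c8, c9} — 5 commits.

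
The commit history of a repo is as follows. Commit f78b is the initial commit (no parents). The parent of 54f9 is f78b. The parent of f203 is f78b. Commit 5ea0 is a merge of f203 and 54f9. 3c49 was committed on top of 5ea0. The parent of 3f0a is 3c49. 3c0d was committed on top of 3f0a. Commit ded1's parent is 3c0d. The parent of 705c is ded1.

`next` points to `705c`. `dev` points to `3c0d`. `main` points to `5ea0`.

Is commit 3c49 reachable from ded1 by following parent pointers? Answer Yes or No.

Yes

Ancestors of ded1 (commits reachable by following parents): {3c0d, 3c49, 3f0a, 54f9, 5ea0, ded1, f203, f78b}.
3c49 is in that set, so it is an ancestor of ded1.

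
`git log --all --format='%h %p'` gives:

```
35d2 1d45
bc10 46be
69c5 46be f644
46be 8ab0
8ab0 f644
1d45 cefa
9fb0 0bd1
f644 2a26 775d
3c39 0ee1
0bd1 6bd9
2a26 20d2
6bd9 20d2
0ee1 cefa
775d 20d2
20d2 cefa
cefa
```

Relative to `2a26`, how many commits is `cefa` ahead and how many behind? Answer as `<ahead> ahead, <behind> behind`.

Reachable from cefa: {cefa}.
Reachable from 2a26: {20d2, 2a26, cefa}.
Only in cefa's history (ahead): {} — 0.
Only in 2a26's history (behind): {20d2, 2a26} — 2.

0 ahead, 2 behind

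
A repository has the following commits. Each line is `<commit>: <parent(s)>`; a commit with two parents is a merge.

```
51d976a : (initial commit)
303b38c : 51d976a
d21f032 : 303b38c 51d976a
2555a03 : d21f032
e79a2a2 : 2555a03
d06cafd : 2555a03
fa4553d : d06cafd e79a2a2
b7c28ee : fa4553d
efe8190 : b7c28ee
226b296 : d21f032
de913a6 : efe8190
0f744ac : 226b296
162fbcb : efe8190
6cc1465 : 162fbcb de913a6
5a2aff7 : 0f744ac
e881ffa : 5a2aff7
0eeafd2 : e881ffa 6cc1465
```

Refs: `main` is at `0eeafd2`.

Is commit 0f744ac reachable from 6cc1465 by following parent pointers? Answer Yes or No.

No

Ancestors of 6cc1465: {162fbcb, 2555a03, 303b38c, 51d976a, 6cc1465, b7c28ee, d06cafd, d21f032, de913a6, e79a2a2, efe8190, fa4553d}.
0f744ac is not in that set, so it is not an ancestor of 6cc1465.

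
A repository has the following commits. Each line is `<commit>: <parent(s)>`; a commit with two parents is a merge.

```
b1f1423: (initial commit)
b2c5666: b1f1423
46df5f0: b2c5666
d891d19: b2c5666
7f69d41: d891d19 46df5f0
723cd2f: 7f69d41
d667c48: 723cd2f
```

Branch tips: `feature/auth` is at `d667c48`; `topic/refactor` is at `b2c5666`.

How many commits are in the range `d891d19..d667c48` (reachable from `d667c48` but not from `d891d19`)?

Reachable from d667c48: {46df5f0, 723cd2f, 7f69d41, b1f1423, b2c5666, d667c48, d891d19}.
Reachable from d891d19: {b1f1423, b2c5666, d891d19}.
In d667c48's history but not d891d19's: {46df5f0, 723cd2f, 7f69d41, d667c48} — 4 commits.

4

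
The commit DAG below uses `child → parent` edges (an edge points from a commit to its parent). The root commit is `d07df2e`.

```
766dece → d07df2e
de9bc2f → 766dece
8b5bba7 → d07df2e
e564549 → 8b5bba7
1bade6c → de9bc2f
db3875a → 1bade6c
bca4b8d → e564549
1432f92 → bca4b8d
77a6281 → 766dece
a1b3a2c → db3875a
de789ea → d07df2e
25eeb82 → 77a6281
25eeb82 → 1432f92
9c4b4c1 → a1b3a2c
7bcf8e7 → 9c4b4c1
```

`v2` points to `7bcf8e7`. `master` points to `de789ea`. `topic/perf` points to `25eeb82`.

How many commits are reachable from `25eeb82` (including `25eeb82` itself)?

8

Walking parent pointers from 25eeb82: reachable set = {1432f92, 25eeb82, 766dece, 77a6281, 8b5bba7, bca4b8d, d07df2e, e564549}.
That is 8 commits.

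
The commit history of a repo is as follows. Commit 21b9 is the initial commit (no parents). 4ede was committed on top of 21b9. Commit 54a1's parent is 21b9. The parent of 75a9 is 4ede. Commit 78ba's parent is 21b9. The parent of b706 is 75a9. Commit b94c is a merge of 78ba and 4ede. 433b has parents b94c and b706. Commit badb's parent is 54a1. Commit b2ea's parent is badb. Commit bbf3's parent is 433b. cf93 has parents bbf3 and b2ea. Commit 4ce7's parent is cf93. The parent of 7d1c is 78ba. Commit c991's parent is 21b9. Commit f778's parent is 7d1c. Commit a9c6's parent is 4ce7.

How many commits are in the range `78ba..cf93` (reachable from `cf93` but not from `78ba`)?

Reachable from cf93: {21b9, 433b, 4ede, 54a1, 75a9, 78ba, b2ea, b706, b94c, badb, bbf3, cf93}.
Reachable from 78ba: {21b9, 78ba}.
In cf93's history but not 78ba's: {433b, 4ede, 54a1, 75a9, b2ea, b706, b94c, badb, bbf3, cf93} — 10 commits.

10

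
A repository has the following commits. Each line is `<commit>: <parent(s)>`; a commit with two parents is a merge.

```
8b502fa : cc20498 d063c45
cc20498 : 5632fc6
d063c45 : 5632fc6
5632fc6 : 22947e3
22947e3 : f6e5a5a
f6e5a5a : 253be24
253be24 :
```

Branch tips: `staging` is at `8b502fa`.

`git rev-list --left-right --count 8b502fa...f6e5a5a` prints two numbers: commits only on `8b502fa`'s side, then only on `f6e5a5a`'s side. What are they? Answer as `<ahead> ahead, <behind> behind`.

Reachable from 8b502fa: {22947e3, 253be24, 5632fc6, 8b502fa, cc20498, d063c45, f6e5a5a}.
Reachable from f6e5a5a: {253be24, f6e5a5a}.
Only in 8b502fa's history (ahead): {22947e3, 5632fc6, 8b502fa, cc20498, d063c45} — 5.
Only in f6e5a5a's history (behind): {} — 0.

5 ahead, 0 behind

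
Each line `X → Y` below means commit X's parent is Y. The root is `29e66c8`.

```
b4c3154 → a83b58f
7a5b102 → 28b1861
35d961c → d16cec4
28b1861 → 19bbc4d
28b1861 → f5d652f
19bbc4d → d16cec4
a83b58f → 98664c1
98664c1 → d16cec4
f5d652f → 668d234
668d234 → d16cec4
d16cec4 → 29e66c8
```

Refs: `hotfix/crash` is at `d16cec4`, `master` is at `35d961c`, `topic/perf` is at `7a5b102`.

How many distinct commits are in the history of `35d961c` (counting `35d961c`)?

3

Walking parent pointers from 35d961c: reachable set = {29e66c8, 35d961c, d16cec4}.
That is 3 commits.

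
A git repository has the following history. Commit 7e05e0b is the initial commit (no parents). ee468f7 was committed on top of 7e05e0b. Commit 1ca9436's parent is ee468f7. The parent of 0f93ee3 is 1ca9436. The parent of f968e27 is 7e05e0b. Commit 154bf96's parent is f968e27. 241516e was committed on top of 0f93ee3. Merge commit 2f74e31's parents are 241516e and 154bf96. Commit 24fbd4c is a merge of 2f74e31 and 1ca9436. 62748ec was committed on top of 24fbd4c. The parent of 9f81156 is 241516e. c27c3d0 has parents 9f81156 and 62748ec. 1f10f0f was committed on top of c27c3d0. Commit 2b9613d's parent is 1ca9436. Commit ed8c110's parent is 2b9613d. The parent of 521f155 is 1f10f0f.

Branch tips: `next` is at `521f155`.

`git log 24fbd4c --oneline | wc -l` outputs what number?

Walking parent pointers from 24fbd4c: reachable set = {0f93ee3, 154bf96, 1ca9436, 241516e, 24fbd4c, 2f74e31, 7e05e0b, ee468f7, f968e27}.
That is 9 commits.

9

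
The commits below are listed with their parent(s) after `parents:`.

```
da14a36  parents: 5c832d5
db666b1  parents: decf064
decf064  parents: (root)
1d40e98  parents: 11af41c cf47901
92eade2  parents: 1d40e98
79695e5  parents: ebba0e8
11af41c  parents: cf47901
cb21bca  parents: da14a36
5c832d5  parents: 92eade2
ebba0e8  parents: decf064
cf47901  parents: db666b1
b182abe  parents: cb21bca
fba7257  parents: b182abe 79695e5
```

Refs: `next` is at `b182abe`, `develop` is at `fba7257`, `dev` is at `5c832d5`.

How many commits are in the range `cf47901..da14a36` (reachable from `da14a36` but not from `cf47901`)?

5

Reachable from da14a36: {11af41c, 1d40e98, 5c832d5, 92eade2, cf47901, da14a36, db666b1, decf064}.
Reachable from cf47901: {cf47901, db666b1, decf064}.
In da14a36's history but not cf47901's: {11af41c, 1d40e98, 5c832d5, 92eade2, da14a36} — 5 commits.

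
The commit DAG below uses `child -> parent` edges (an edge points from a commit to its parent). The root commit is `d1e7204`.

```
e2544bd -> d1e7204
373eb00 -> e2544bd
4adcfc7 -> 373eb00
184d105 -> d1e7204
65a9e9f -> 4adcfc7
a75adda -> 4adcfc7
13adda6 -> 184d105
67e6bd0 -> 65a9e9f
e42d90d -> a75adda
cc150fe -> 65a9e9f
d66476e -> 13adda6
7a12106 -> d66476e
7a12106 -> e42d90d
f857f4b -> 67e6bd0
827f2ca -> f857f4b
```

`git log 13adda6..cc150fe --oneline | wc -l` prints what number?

Reachable from cc150fe: {373eb00, 4adcfc7, 65a9e9f, cc150fe, d1e7204, e2544bd}.
Reachable from 13adda6: {13adda6, 184d105, d1e7204}.
In cc150fe's history but not 13adda6's: {373eb00, 4adcfc7, 65a9e9f, cc150fe, e2544bd} — 5 commits.

5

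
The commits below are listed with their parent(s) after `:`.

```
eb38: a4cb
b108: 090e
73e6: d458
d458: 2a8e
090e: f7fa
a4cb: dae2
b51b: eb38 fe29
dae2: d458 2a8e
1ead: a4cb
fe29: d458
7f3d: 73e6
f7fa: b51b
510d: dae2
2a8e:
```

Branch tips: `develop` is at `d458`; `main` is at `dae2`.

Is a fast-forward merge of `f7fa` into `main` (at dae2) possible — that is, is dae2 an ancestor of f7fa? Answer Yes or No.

Yes

A fast-forward from dae2 to f7fa is possible iff dae2 is an ancestor of f7fa.
Ancestors of f7fa: {2a8e, a4cb, b51b, d458, dae2, eb38, f7fa, fe29}.
dae2 is among them, so fast-forward is possible.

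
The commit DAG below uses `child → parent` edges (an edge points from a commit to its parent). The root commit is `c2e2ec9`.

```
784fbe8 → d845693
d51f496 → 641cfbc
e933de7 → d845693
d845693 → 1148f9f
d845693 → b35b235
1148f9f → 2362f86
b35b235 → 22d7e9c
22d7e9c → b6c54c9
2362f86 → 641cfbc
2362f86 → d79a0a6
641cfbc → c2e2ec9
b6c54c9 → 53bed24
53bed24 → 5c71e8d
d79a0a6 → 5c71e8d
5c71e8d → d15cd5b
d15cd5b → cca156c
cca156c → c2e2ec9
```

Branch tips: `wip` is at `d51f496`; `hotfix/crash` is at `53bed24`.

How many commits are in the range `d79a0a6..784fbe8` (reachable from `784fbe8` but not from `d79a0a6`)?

9

Reachable from 784fbe8: {1148f9f, 22d7e9c, 2362f86, 53bed24, 5c71e8d, 641cfbc, 784fbe8, b35b235, b6c54c9, c2e2ec9, cca156c, d15cd5b, d79a0a6, d845693}.
Reachable from d79a0a6: {5c71e8d, c2e2ec9, cca156c, d15cd5b, d79a0a6}.
In 784fbe8's history but not d79a0a6's: {1148f9f, 22d7e9c, 2362f86, 53bed24, 641cfbc, 784fbe8, b35b235, b6c54c9, d845693} — 9 commits.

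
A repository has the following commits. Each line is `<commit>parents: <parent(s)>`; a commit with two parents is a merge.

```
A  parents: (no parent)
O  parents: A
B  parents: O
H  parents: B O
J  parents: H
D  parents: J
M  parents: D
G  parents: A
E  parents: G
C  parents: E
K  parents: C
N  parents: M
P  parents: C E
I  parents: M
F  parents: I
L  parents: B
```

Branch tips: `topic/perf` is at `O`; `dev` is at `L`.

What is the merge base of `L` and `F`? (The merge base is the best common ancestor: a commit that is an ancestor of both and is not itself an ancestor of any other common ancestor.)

B

Ancestors of L: {A, B, L, O}.
Ancestors of F: {A, B, D, F, H, I, J, M, O}.
Common ancestors: {A, B, O}.
Among these, B is not an ancestor of any other common ancestor — it is the merge base.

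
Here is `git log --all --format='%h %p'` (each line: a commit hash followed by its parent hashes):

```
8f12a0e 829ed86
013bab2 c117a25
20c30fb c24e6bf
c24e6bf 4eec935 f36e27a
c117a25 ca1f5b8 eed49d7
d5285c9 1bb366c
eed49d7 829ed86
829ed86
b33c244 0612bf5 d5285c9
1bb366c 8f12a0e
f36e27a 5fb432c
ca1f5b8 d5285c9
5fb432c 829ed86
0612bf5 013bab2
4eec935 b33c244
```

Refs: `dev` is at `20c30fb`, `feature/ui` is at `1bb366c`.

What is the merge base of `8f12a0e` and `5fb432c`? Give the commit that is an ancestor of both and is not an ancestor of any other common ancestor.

Ancestors of 8f12a0e: {829ed86, 8f12a0e}.
Ancestors of 5fb432c: {5fb432c, 829ed86}.
Common ancestors: {829ed86}.
The only common ancestor is 829ed86, so it is the merge base.

829ed86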